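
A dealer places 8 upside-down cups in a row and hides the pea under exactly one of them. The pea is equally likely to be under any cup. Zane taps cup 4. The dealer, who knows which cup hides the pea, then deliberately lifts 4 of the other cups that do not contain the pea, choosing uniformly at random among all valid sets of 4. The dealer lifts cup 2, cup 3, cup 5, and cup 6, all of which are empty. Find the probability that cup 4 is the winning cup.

Consider each possible location of the pea in turn.
If it is under any of cups 1, 7, and 8 (prior 1/8 each): the dealer has 15 equally likely choices, so probability 1/15; weight (1/8)·(1/15) = 1/120 each.
If it is under any of cups 2, 3, 5, and 6 (prior 1/8 each): that cup was opened and seen not to hold the prize — ruled out; weight (1/8)·0 = 0 each.
If it is under cup 4 (prior 1/8): the dealer has 35 equally likely choices, so probability 1/35; weight (1/8)·(1/35) = 1/280.
The weights sum to 1/35.
So P(the pea under cup 4 | the dealer opened cup 2, cup 3, cup 5, and cup 6) = (1/280) / (1/35) = 1/8.

1/8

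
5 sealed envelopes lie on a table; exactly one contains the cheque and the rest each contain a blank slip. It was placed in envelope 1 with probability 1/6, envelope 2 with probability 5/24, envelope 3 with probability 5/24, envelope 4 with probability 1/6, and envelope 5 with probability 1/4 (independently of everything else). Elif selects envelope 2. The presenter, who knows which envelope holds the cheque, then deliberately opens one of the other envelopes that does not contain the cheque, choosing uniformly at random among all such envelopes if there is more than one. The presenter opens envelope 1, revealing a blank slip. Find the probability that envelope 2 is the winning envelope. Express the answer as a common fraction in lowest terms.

1/5

Apply Bayes' rule, conditioning on where the cheque actually is.
If it is in envelope 1 (prior 1/6): the presenter opened envelope 1, so this case is ruled out; weight (1/6)·0 = 0.
If it is in envelope 2 (prior 5/24): the presenter has 4 equally likely choices, so probability 1/4; weight (5/24)·(1/4) = 5/96.
If it is in envelope 3 (prior 5/24): the presenter has 3 equally likely choices, so probability 1/3; weight (5/24)·(1/3) = 5/72.
If it is in envelope 4 (prior 1/6): the presenter has 3 equally likely choices, so probability 1/3; weight (1/6)·(1/3) = 1/18.
If it is in envelope 5 (prior 1/4): the presenter has 3 equally likely choices, so probability 1/3; weight (1/4)·(1/3) = 1/12.
The weights sum to 25/96.
So P(the cheque in envelope 2 | the presenter opened envelope 1) = (5/96) / (25/96) = 1/5.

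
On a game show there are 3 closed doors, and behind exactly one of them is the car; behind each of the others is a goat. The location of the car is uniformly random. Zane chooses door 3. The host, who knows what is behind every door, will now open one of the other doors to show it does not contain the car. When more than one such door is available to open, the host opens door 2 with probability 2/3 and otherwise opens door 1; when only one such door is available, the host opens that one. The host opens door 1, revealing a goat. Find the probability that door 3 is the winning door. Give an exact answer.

1/4

Condition on the true location of the car.
If it is behind door 1 (prior 1/3): the host opened door 1, so this case is ruled out; weight (1/3)·0 = 0.
If it is behind door 2 (prior 1/3): only door 1 is available, probability 1; weight (1/3)·1 = 1/3.
If it is behind door 3 (prior 1/3): door 2 is available but not opened, probability 1/3; weight (1/3)·(1/3) = 1/9.
The weights sum to 4/9.
So P(the car behind door 3 | the host opened door 1) = (1/9) / (4/9) = 1/4.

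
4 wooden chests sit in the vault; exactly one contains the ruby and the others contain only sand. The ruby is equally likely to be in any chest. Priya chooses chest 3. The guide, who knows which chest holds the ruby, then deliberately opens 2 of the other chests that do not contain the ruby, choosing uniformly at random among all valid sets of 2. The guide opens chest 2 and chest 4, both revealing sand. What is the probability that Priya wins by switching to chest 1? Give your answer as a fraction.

3/4

Apply Bayes' rule, conditioning on where the ruby actually is.
If it is in chest 1 (prior 1/4): the guide has no choice, probability 1; weight (1/4)·1 = 1/4.
If it is in either of chests 2 and 4 (prior 1/4 each): that chest was opened and seen not to hold the prize — ruled out; weight (1/4)·0 = 0 each.
If it is in chest 3 (prior 1/4): the guide has 3 equally likely choices, so probability 1/3; weight (1/4)·(1/3) = 1/12.
The weights sum to 1/3.
So P(the ruby in chest 1 | the guide opened chest 2 and chest 4) = (1/4) / (1/3) = 3/4.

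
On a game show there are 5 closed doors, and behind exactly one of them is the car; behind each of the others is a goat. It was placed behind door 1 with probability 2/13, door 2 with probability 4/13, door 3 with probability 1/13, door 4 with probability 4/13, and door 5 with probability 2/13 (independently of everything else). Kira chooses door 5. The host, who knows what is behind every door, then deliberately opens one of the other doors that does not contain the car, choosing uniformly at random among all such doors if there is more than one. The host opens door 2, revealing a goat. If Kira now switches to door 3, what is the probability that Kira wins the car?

2/17

Condition on the true location of the car.
If it is behind door 1 (prior 2/13): the host has 3 equally likely choices, so probability 1/3; weight (2/13)·(1/3) = 2/39.
If it is behind door 2 (prior 4/13): the host opened door 2, so this case is ruled out; weight (4/13)·0 = 0.
If it is behind door 3 (prior 1/13): the host has 3 equally likely choices, so probability 1/3; weight (1/13)·(1/3) = 1/39.
If it is behind door 4 (prior 4/13): the host has 3 equally likely choices, so probability 1/3; weight (4/13)·(1/3) = 4/39.
If it is behind door 5 (prior 2/13): the host has 4 equally likely choices, so probability 1/4; weight (2/13)·(1/4) = 1/26.
The weights sum to 17/78.
So P(the car behind door 3 | the host opened door 2) = (1/39) / (17/78) = 2/17.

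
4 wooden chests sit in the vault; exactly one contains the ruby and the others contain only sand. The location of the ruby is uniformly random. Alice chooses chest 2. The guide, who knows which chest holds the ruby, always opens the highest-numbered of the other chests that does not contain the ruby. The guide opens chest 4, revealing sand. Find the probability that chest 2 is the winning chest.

1/3

Consider each possible location of the ruby in turn.
If it is in any of chests 1, 2, and 3 (prior 1/4 each): chest 4 is the highest-numbered option available, probability 1; weight (1/4)·1 = 1/4 each.
If it is in chest 4 (prior 1/4): the guide opened chest 4, so this case is ruled out; weight (1/4)·0 = 0.
The weights sum to 3/4.
So P(the ruby in chest 2 | the guide opened chest 4) = (1/4) / (3/4) = 1/3.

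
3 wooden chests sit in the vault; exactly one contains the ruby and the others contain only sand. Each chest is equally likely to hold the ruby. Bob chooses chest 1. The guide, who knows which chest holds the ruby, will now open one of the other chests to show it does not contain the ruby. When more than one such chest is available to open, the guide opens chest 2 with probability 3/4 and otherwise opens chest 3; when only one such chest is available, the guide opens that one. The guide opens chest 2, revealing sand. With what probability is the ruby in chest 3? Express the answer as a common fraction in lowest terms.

4/7

Apply Bayes' rule, conditioning on where the ruby actually is.
If it is in chest 1 (prior 1/3): chest 2 is available, opened with probability 3/4; weight (1/3)·(3/4) = 1/4.
If it is in chest 2 (prior 1/3): the guide opened chest 2, so this case is ruled out; weight (1/3)·0 = 0.
If it is in chest 3 (prior 1/3): only chest 2 is available, probability 1; weight (1/3)·1 = 1/3.
The weights sum to 7/12.
So P(the ruby in chest 3 | the guide opened chest 2) = (1/3) / (7/12) = 4/7.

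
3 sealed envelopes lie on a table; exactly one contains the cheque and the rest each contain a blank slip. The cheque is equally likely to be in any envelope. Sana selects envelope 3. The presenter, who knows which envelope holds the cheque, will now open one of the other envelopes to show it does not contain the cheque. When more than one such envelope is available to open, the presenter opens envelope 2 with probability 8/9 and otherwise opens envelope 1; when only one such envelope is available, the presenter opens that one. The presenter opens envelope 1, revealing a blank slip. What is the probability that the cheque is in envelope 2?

9/10

Condition on the true location of the cheque.
If it is in envelope 1 (prior 1/3): the presenter opened envelope 1, so this case is ruled out; weight (1/3)·0 = 0.
If it is in envelope 2 (prior 1/3): only envelope 1 is available, probability 1; weight (1/3)·1 = 1/3.
If it is in envelope 3 (prior 1/3): envelope 2 is available but not opened, probability 1/9; weight (1/3)·(1/9) = 1/27.
The weights sum to 10/27.
So P(the cheque in envelope 2 | the presenter opened envelope 1) = (1/3) / (10/27) = 9/10.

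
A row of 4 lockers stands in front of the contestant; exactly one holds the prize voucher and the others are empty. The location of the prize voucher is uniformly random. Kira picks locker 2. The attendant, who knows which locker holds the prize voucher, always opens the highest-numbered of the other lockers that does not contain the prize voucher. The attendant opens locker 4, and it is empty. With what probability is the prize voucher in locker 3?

1/3

Condition on the true location of the prize voucher.
If it is in any of lockers 1, 2, and 3 (prior 1/4 each): locker 4 is the highest-numbered option available, probability 1; weight (1/4)·1 = 1/4 each.
If it is in locker 4 (prior 1/4): the attendant opened locker 4, so this case is ruled out; weight (1/4)·0 = 0.
The weights sum to 3/4.
So P(the prize voucher in locker 3 | the attendant opened locker 4) = (1/4) / (3/4) = 1/3.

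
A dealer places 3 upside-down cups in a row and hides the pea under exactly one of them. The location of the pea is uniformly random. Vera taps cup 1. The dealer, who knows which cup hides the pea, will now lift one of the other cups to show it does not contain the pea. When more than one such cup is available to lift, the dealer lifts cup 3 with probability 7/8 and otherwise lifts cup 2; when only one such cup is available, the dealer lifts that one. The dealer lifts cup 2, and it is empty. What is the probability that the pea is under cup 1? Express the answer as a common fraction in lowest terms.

1/9

Condition on the true location of the pea.
If it is under cup 1 (prior 1/3): cup 3 is available but not opened, probability 1/8; weight (1/3)·(1/8) = 1/24.
If it is under cup 2 (prior 1/3): the dealer opened cup 2, so this case is ruled out; weight (1/3)·0 = 0.
If it is under cup 3 (prior 1/3): only cup 2 is available, probability 1; weight (1/3)·1 = 1/3.
The weights sum to 3/8.
So P(the pea under cup 1 | the dealer opened cup 2) = (1/24) / (3/8) = 1/9.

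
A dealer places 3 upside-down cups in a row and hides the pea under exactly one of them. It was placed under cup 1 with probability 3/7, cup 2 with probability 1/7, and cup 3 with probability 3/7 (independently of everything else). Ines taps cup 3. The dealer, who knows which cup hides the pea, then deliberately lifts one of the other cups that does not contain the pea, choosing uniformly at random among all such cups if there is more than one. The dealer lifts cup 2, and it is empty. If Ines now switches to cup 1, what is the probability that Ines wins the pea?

Apply Bayes' rule, conditioning on where the pea actually is.
If it is under cup 1 (prior 3/7): the dealer has no choice, probability 1; weight (3/7)·1 = 3/7.
If it is under cup 2 (prior 1/7): the dealer opened cup 2, so this case is ruled out; weight (1/7)·0 = 0.
If it is under cup 3 (prior 3/7): the dealer has 2 equally likely choices, so probability 1/2; weight (3/7)·(1/2) = 3/14.
The weights sum to 9/14.
So P(the pea under cup 1 | the dealer opened cup 2) = (3/7) / (9/14) = 2/3.

2/3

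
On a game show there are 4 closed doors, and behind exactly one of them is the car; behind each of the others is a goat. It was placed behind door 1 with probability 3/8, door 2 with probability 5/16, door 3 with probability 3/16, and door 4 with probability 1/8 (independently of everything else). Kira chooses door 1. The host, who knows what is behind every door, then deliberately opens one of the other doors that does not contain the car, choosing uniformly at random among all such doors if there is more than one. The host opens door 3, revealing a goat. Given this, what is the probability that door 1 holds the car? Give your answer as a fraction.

4/11

Apply Bayes' rule, conditioning on where the car actually is.
If it is behind door 1 (prior 3/8): the host has 3 equally likely choices, so probability 1/3; weight (3/8)·(1/3) = 1/8.
If it is behind door 2 (prior 5/16): the host has 2 equally likely choices, so probability 1/2; weight (5/16)·(1/2) = 5/32.
If it is behind door 3 (prior 3/16): the host opened door 3, so this case is ruled out; weight (3/16)·0 = 0.
If it is behind door 4 (prior 1/8): the host has 2 equally likely choices, so probability 1/2; weight (1/8)·(1/2) = 1/16.
The weights sum to 11/32.
So P(the car behind door 1 | the host opened door 3) = (1/8) / (11/32) = 4/11.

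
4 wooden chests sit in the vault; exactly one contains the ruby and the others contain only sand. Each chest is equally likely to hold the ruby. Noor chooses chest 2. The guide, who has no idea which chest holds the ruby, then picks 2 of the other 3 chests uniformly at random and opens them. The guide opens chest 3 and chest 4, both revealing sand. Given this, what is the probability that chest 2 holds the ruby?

Consider each possible location of the ruby in turn.
If it is in either of chests 1 and 2 (prior 1/4 each): the guide picks exactly this set with probability 1/3 regardless, and none is the prize; weight (1/4)·(1/3) = 1/12 each.
If it is in either of chests 3 and 4 (prior 1/4 each): that chest was opened and seen not to hold the prize — ruled out; weight (1/4)·0 = 0 each.
The weights sum to 1/6.
So P(the ruby in chest 2 | the guide opened chest 3 and chest 4) = (1/12) / (1/6) = 1/2.

1/2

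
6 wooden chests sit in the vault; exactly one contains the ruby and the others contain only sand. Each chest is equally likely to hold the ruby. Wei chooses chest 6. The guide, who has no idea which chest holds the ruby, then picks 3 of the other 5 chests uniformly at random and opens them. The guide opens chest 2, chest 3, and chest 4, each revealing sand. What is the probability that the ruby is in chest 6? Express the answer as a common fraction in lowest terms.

1/3

Because the guide chose which chests to open without knowing where the ruby is, the choice is independent of the prize location. Learning that none of the 3 opened chests holds the ruby simply rules out those 3 locations and leaves the remaining 3 chests still equally likely by symmetry.
So P(the ruby in chest 6) = 1/3.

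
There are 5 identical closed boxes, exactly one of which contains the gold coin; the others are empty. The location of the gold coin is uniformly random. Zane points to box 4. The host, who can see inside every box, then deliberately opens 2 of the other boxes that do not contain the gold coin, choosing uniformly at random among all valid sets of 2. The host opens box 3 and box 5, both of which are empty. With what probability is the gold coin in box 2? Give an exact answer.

2/5

Condition on the true location of the gold coin.
If it is in either of boxes 1 and 2 (prior 1/5 each): the host has 3 equally likely choices, so probability 1/3; weight (1/5)·(1/3) = 1/15 each.
If it is in either of boxes 3 and 5 (prior 1/5 each): that box was opened and seen not to hold the prize — ruled out; weight (1/5)·0 = 0 each.
If it is in box 4 (prior 1/5): the host has 6 equally likely choices, so probability 1/6; weight (1/5)·(1/6) = 1/30.
The weights sum to 1/6.
So P(the gold coin in box 2 | the host opened box 3 and box 5) = (1/15) / (1/6) = 2/5.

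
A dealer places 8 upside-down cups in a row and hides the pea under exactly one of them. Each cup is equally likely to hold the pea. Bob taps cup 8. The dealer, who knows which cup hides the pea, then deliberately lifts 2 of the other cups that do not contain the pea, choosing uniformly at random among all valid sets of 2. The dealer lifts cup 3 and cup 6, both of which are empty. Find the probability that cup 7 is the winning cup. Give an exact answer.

7/40

Apply Bayes' rule, conditioning on where the pea actually is.
If it is under any of cups 1, 2, 4, 5, and 7 (prior 1/8 each): the dealer has 15 equally likely choices, so probability 1/15; weight (1/8)·(1/15) = 1/120 each.
If it is under either of cups 3 and 6 (prior 1/8 each): that cup was opened and seen not to hold the prize — ruled out; weight (1/8)·0 = 0 each.
If it is under cup 8 (prior 1/8): the dealer has 21 equally likely choices, so probability 1/21; weight (1/8)·(1/21) = 1/168.
The weights sum to 1/21.
So P(the pea under cup 7 | the dealer opened cup 3 and cup 6) = (1/120) / (1/21) = 7/40.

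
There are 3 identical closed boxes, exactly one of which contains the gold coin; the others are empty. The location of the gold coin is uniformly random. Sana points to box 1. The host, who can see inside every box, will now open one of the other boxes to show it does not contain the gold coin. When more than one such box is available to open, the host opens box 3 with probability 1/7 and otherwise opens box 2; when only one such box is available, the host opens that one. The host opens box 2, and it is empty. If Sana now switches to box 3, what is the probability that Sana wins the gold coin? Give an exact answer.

Condition on the true location of the gold coin.
If it is in box 1 (prior 1/3): box 3 is available but not opened, probability 6/7; weight (1/3)·(6/7) = 2/7.
If it is in box 2 (prior 1/3): the host opened box 2, so this case is ruled out; weight (1/3)·0 = 0.
If it is in box 3 (prior 1/3): only box 2 is available, probability 1; weight (1/3)·1 = 1/3.
The weights sum to 13/21.
So P(the gold coin in box 3 | the host opened box 2) = (1/3) / (13/21) = 7/13.

7/13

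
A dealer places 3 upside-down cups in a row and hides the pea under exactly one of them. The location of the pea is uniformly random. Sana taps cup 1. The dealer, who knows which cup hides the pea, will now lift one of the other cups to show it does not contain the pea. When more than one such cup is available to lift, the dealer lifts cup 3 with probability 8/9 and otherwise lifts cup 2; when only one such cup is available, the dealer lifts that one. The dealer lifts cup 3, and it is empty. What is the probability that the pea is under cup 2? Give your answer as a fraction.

9/17

Apply Bayes' rule, conditioning on where the pea actually is.
If it is under cup 1 (prior 1/3): cup 3 is available, opened with probability 8/9; weight (1/3)·(8/9) = 8/27.
If it is under cup 2 (prior 1/3): only cup 3 is available, probability 1; weight (1/3)·1 = 1/3.
If it is under cup 3 (prior 1/3): the dealer opened cup 3, so this case is ruled out; weight (1/3)·0 = 0.
The weights sum to 17/27.
So P(the pea under cup 2 | the dealer opened cup 3) = (1/3) / (17/27) = 9/17.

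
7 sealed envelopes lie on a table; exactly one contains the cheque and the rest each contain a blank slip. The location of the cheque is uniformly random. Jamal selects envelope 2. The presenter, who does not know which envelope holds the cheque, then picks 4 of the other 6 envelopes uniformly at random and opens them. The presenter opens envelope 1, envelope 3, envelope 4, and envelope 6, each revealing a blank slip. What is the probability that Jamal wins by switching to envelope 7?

Because the presenter chose which envelopes to open without knowing where the cheque is, the choice is independent of the prize location. Learning that none of the 4 opened envelopes holds the cheque simply rules out those 4 locations and leaves the remaining 3 envelopes still equally likely by symmetry.
So P(the cheque in envelope 7) = 1/3.

1/3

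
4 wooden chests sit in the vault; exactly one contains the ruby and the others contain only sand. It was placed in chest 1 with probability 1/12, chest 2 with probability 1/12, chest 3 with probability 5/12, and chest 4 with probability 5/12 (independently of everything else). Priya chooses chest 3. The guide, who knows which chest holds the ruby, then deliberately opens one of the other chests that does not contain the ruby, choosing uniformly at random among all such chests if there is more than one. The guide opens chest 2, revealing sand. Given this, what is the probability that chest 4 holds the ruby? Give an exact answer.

15/28

Condition on the true location of the ruby.
If it is in chest 1 (prior 1/12): the guide has 2 equally likely choices, so probability 1/2; weight (1/12)·(1/2) = 1/24.
If it is in chest 2 (prior 1/12): the guide opened chest 2, so this case is ruled out; weight (1/12)·0 = 0.
If it is in chest 3 (prior 5/12): the guide has 3 equally likely choices, so probability 1/3; weight (5/12)·(1/3) = 5/36.
If it is in chest 4 (prior 5/12): the guide has 2 equally likely choices, so probability 1/2; weight (5/12)·(1/2) = 5/24.
The weights sum to 7/18.
So P(the ruby in chest 4 | the guide opened chest 2) = (5/24) / (7/18) = 15/28.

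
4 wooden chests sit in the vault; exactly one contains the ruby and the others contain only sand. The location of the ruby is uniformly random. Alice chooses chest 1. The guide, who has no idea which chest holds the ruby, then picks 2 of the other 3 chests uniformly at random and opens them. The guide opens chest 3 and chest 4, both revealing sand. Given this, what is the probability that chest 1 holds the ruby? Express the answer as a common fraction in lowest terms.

1/2

Condition on the true location of the ruby.
If it is in either of chests 1 and 2 (prior 1/4 each): the guide picks exactly this set with probability 1/3 regardless, and none is the prize; weight (1/4)·(1/3) = 1/12 each.
If it is in either of chests 3 and 4 (prior 1/4 each): that chest was opened and seen not to hold the prize — ruled out; weight (1/4)·0 = 0 each.
The weights sum to 1/6.
So P(the ruby in chest 1 | the guide opened chest 3 and chest 4) = (1/12) / (1/6) = 1/2.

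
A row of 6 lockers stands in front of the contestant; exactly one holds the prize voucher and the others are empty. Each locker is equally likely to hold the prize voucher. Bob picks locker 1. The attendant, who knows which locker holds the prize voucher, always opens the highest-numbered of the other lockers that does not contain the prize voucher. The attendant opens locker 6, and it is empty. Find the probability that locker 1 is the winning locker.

1/5

Consider each possible location of the prize voucher in turn.
If it is in any of lockers 1, 2, 3, 4, and 5 (prior 1/6 each): locker 6 is the highest-numbered option available, probability 1; weight (1/6)·1 = 1/6 each.
If it is in locker 6 (prior 1/6): the attendant opened locker 6, so this case is ruled out; weight (1/6)·0 = 0.
The weights sum to 5/6.
So P(the prize voucher in locker 1 | the attendant opened locker 6) = (1/6) / (5/6) = 1/5.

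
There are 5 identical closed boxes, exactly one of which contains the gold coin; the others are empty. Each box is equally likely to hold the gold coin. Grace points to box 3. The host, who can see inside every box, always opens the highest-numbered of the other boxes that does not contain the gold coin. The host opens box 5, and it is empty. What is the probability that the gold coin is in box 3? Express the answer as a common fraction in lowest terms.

1/4

Apply Bayes' rule, conditioning on where the gold coin actually is.
If it is in any of boxes 1, 2, 3, and 4 (prior 1/5 each): box 5 is the highest-numbered option available, probability 1; weight (1/5)·1 = 1/5 each.
If it is in box 5 (prior 1/5): the host opened box 5, so this case is ruled out; weight (1/5)·0 = 0.
The weights sum to 4/5.
So P(the gold coin in box 3 | the host opened box 5) = (1/5) / (4/5) = 1/4.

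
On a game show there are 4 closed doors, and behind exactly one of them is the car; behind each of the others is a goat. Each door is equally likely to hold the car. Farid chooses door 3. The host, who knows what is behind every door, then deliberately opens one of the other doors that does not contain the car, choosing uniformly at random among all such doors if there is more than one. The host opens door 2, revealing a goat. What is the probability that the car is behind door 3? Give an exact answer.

Condition on the true location of the car.
If it is behind either of doors 1 and 4 (prior 1/4 each): the host has 2 equally likely choices, so probability 1/2; weight (1/4)·(1/2) = 1/8 each.
If it is behind door 2 (prior 1/4): the host opened door 2, so this case is ruled out; weight (1/4)·0 = 0.
If it is behind door 3 (prior 1/4): the host has 3 equally likely choices, so probability 1/3; weight (1/4)·(1/3) = 1/12.
The weights sum to 1/3.
So P(the car behind door 3 | the host opened door 2) = (1/12) / (1/3) = 1/4.

1/4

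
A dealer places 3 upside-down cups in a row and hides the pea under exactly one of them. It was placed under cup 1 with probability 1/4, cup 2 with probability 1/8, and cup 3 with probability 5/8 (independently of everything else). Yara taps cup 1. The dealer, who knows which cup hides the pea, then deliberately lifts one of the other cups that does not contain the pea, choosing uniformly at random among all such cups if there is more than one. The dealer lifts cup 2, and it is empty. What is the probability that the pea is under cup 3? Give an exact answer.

5/6

Apply Bayes' rule, conditioning on where the pea actually is.
If it is under cup 1 (prior 1/4): the dealer has 2 equally likely choices, so probability 1/2; weight (1/4)·(1/2) = 1/8.
If it is under cup 2 (prior 1/8): the dealer opened cup 2, so this case is ruled out; weight (1/8)·0 = 0.
If it is under cup 3 (prior 5/8): the dealer has no choice, probability 1; weight (5/8)·1 = 5/8.
The weights sum to 3/4.
So P(the pea under cup 3 | the dealer opened cup 2) = (5/8) / (3/4) = 5/6.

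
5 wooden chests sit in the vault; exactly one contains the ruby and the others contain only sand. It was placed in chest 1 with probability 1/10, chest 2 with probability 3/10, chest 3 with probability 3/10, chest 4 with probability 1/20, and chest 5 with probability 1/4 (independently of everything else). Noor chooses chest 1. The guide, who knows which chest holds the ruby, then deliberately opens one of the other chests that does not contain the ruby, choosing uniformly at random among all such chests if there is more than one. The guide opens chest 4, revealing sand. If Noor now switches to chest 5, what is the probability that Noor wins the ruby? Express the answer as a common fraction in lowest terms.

10/37

Condition on the true location of the ruby.
If it is in chest 1 (prior 1/10): the guide has 4 equally likely choices, so probability 1/4; weight (1/10)·(1/4) = 1/40.
If it is in either of chests 2 and 3 (prior 3/10 each): the guide has 3 equally likely choices, so probability 1/3; weight (3/10)·(1/3) = 1/10 each.
If it is in chest 4 (prior 1/20): the guide opened chest 4, so this case is ruled out; weight (1/20)·0 = 0.
If it is in chest 5 (prior 1/4): the guide has 3 equally likely choices, so probability 1/3; weight (1/4)·(1/3) = 1/12.
The weights sum to 37/120.
So P(the ruby in chest 5 | the guide opened chest 4) = (1/12) / (37/120) = 10/37.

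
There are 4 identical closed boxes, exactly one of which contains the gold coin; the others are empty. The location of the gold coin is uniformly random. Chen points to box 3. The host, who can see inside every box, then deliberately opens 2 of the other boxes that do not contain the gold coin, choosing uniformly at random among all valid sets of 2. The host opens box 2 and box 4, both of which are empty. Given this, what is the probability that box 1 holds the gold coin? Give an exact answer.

3/4

Condition on the true location of the gold coin.
If it is in box 1 (prior 1/4): the host has no choice, probability 1; weight (1/4)·1 = 1/4.
If it is in either of boxes 2 and 4 (prior 1/4 each): that box was opened and seen not to hold the prize — ruled out; weight (1/4)·0 = 0 each.
If it is in box 3 (prior 1/4): the host has 3 equally likely choices, so probability 1/3; weight (1/4)·(1/3) = 1/12.
The weights sum to 1/3.
So P(the gold coin in box 1 | the host opened box 2 and box 4) = (1/4) / (1/3) = 3/4.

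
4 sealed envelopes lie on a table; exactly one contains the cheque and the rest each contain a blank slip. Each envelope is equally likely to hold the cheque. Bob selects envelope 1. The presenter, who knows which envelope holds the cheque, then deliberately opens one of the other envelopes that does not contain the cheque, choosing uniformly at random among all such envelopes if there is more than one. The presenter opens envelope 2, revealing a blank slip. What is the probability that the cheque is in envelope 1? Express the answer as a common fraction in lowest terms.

Consider each possible location of the cheque in turn.
If it is in envelope 1 (prior 1/4): the presenter has 3 equally likely choices, so probability 1/3; weight (1/4)·(1/3) = 1/12.
If it is in envelope 2 (prior 1/4): the presenter opened envelope 2, so this case is ruled out; weight (1/4)·0 = 0.
If it is in either of envelopes 3 and 4 (prior 1/4 each): the presenter has 2 equally likely choices, so probability 1/2; weight (1/4)·(1/2) = 1/8 each.
The weights sum to 1/3.
So P(the cheque in envelope 1 | the presenter opened envelope 2) = (1/12) / (1/3) = 1/4.

1/4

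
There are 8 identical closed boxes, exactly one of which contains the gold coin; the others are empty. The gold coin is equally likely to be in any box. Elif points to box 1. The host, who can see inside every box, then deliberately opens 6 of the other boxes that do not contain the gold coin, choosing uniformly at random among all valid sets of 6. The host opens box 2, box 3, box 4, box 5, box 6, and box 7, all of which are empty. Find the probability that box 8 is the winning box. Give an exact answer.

Condition on the true location of the gold coin.
If it is in box 1 (prior 1/8): the host has 7 equally likely choices, so probability 1/7; weight (1/8)·(1/7) = 1/56.
If it is in any of boxes 2, 3, 4, 5, 6, and 7 (prior 1/8 each): that box was opened and seen not to hold the prize — ruled out; weight (1/8)·0 = 0 each.
If it is in box 8 (prior 1/8): the host has no choice, probability 1; weight (1/8)·1 = 1/8.
The weights sum to 1/7.
So P(the gold coin in box 8 | the host opened box 2, box 3, box 4, box 5, box 6, and box 7) = (1/8) / (1/7) = 7/8.

7/8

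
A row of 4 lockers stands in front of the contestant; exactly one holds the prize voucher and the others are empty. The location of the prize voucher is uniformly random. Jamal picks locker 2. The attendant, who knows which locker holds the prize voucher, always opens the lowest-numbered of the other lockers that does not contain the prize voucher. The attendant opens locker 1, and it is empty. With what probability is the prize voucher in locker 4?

1/3

Apply Bayes' rule, conditioning on where the prize voucher actually is.
If it is in locker 1 (prior 1/4): the attendant opened locker 1, so this case is ruled out; weight (1/4)·0 = 0.
If it is in any of lockers 2, 3, and 4 (prior 1/4 each): locker 1 is the lowest-numbered option available, probability 1; weight (1/4)·1 = 1/4 each.
The weights sum to 3/4.
So P(the prize voucher in locker 4 | the attendant opened locker 1) = (1/4) / (3/4) = 1/3.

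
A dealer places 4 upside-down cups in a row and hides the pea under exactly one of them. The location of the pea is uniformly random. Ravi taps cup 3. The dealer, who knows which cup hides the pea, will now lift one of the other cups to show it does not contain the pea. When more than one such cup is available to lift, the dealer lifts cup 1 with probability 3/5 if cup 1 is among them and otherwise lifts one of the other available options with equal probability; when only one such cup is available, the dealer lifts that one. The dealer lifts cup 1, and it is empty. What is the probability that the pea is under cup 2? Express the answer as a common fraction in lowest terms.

1/3

Apply Bayes' rule, conditioning on where the pea actually is.
If it is under cup 1 (prior 1/4): the dealer opened cup 1, so this case is ruled out; weight (1/4)·0 = 0.
If it is under any of cups 2, 3, and 4 (prior 1/4 each): cup 1 is available, opened with probability 3/5; weight (1/4)·(3/5) = 3/20 each.
The weights sum to 9/20.
So P(the pea under cup 2 | the dealer opened cup 1) = (3/20) / (9/20) = 1/3.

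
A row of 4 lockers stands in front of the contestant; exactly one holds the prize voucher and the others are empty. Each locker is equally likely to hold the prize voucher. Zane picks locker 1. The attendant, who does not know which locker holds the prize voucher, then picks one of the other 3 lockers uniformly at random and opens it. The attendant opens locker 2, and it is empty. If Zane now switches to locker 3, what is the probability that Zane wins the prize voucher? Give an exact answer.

1/3

Consider each possible location of the prize voucher in turn.
If it is in any of lockers 1, 3, and 4 (prior 1/4 each): the attendant picks locker 2 with probability 1/3 regardless, and it is not the prize; weight (1/4)·(1/3) = 1/12 each.
If it is in locker 2 (prior 1/4): the attendant opened locker 2, so this case is ruled out; weight (1/4)·0 = 0.
The weights sum to 1/4.
So P(the prize voucher in locker 3 | the attendant opened locker 2) = (1/12) / (1/4) = 1/3.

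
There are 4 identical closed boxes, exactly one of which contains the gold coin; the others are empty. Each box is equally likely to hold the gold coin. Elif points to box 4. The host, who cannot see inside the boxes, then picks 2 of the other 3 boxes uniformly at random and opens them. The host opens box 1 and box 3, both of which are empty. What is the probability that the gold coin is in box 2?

1/2

Because the host chose which boxes to open without knowing where the gold coin is, the choice is independent of the prize location. Learning that none of the 2 opened boxes holds the gold coin simply rules out those 2 locations and leaves the remaining 2 boxes still equally likely by symmetry.
So P(the gold coin in box 2) = 1/2.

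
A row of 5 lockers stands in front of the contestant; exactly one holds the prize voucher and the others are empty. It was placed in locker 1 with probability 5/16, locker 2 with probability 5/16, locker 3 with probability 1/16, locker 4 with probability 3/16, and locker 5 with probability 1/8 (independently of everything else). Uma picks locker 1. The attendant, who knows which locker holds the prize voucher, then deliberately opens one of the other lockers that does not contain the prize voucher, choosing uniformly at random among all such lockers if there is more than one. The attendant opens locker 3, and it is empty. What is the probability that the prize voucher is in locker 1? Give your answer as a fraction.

3/11

Apply Bayes' rule, conditioning on where the prize voucher actually is.
If it is in locker 1 (prior 5/16): the attendant has 4 equally likely choices, so probability 1/4; weight (5/16)·(1/4) = 5/64.
If it is in locker 2 (prior 5/16): the attendant has 3 equally likely choices, so probability 1/3; weight (5/16)·(1/3) = 5/48.
If it is in locker 3 (prior 1/16): the attendant opened locker 3, so this case is ruled out; weight (1/16)·0 = 0.
If it is in locker 4 (prior 3/16): the attendant has 3 equally likely choices, so probability 1/3; weight (3/16)·(1/3) = 1/16.
If it is in locker 5 (prior 1/8): the attendant has 3 equally likely choices, so probability 1/3; weight (1/8)·(1/3) = 1/24.
The weights sum to 55/192.
So P(the prize voucher in locker 1 | the attendant opened locker 3) = (5/64) / (55/192) = 3/11.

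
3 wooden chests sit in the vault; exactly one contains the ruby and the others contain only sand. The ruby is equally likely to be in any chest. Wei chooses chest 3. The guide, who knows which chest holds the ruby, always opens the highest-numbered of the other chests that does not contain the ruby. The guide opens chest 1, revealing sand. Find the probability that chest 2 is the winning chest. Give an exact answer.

Condition on the true location of the ruby.
If it is in chest 1 (prior 1/3): the guide opened chest 1, so this case is ruled out; weight (1/3)·0 = 0.
If it is in chest 2 (prior 1/3): chest 1 is the highest-numbered option available, probability 1; weight (1/3)·1 = 1/3.
If it is in chest 3 (prior 1/3): the guide would have opened chest 2 instead, probability 0; weight (1/3)·0 = 0.
The weights sum to 1/3.
So P(the ruby in chest 2 | the guide opened chest 1) = (1/3) / (1/3) = 1.

1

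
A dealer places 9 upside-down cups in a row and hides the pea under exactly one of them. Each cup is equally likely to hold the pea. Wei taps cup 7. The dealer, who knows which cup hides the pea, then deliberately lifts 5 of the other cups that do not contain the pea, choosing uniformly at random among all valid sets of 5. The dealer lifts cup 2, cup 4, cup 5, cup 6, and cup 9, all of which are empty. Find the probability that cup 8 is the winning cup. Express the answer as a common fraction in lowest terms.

Condition on the true location of the pea.
If it is under any of cups 1, 3, and 8 (prior 1/9 each): the dealer has 21 equally likely choices, so probability 1/21; weight (1/9)·(1/21) = 1/189 each.
If it is under any of cups 2, 4, 5, 6, and 9 (prior 1/9 each): that cup was opened and seen not to hold the prize — ruled out; weight (1/9)·0 = 0 each.
If it is under cup 7 (prior 1/9): the dealer has 56 equally likely choices, so probability 1/56; weight (1/9)·(1/56) = 1/504.
The weights sum to 1/56.
So P(the pea under cup 8 | the dealer opened cup 2, cup 4, cup 5, cup 6, and cup 9) = (1/189) / (1/56) = 8/27.

8/27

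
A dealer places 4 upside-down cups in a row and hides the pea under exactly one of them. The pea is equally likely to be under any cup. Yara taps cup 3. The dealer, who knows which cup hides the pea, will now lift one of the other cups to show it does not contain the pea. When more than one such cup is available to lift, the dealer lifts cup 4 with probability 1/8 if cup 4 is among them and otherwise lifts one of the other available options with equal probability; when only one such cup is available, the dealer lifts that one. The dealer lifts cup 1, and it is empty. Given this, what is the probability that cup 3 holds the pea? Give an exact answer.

7/29

Apply Bayes' rule, conditioning on where the pea actually is.
If it is under cup 1 (prior 1/4): the dealer opened cup 1, so this case is ruled out; weight (1/4)·0 = 0.
If it is under cup 2 (prior 1/4): cup 4 is available but not opened, probability 7/8; weight (1/4)·(7/8) = 7/32.
If it is under cup 3 (prior 1/4): cup 4 is available but not opened; cup 1 gets probability (1 − 1/8)/2 = 7/16; weight (1/4)·(7/16) = 7/64.
If it is under cup 4 (prior 1/4): cup 4 holds the prize so is unavailable; the dealer chooses uniformly among the 2 others, probability 1/2; weight (1/4)·(1/2) = 1/8.
The weights sum to 29/64.
So P(the pea under cup 3 | the dealer opened cup 1) = (7/64) / (29/64) = 7/29.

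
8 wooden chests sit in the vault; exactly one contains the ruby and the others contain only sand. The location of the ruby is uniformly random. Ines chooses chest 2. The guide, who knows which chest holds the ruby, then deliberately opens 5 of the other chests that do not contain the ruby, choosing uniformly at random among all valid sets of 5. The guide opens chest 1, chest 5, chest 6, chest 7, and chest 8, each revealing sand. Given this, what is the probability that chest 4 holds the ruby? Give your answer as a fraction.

Apply Bayes' rule, conditioning on where the ruby actually is.
If it is in any of chests 1, 5, 6, 7, and 8 (prior 1/8 each): that chest was opened and seen not to hold the prize — ruled out; weight (1/8)·0 = 0 each.
If it is in chest 2 (prior 1/8): the guide has 21 equally likely choices, so probability 1/21; weight (1/8)·(1/21) = 1/168.
If it is in either of chests 3 and 4 (prior 1/8 each): the guide has 6 equally likely choices, so probability 1/6; weight (1/8)·(1/6) = 1/48 each.
The weights sum to 1/21.
So P(the ruby in chest 4 | the guide opened chest 1, chest 5, chest 6, chest 7, and chest 8) = (1/48) / (1/21) = 7/16.

7/16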